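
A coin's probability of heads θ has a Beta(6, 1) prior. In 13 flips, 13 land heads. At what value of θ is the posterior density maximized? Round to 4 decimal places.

1.0000

Posterior: Beta(6+13, 1+0) = Beta(19, 1).
Since β = 1 ≤ 1 and α > 1, the Beta density is monotone increasing on [0,1]; the mode is at 1.
Mean = 19/(19+1) = 0.9500.
This is the posterior mode — the MAP estimate.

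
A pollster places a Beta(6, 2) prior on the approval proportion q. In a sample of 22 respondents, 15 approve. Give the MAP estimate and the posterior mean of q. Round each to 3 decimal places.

Posterior: Beta(6+15, 2+7) = Beta(21, 9).
Mode = (21−1)/(21+9−2) = 20/28 = 0.714.
Mean = 21/(21+9) = 21/30 = 0.700.
Left-skewed posterior ⇒ mean < mode.

q_MAP = 0.714, E[q|data] = 0.700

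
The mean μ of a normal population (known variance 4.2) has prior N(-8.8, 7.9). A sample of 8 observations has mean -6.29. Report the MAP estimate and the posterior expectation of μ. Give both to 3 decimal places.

μ_MAP = -6.446, E[μ|data] = -6.446

Posterior for μ is Normal. Precision-weighted mean: (1/7.9·-8.8 + 8/4.2·-6.29) / (1/7.9 + 8/4.2) = -6.446.
A Normal posterior is symmetric, so mode = mean.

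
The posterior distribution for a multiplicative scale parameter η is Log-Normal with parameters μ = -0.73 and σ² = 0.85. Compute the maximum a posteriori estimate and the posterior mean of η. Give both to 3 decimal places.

MAP: 0.206. Posterior mean: 0.737.

Mode = exp(μ − σ²) = exp(-1.58) = 0.206.
Mean = exp(μ + σ²/2) = exp(-0.305) = 0.737.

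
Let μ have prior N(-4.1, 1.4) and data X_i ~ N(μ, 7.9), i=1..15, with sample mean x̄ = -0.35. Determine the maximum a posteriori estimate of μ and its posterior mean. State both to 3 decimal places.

μ_MAP = -1.375, E[μ|data] = -1.375

Posterior for μ is Normal. Precision-weighted mean: (1/1.4·-4.1 + 15/7.9·-0.35) / (1/1.4 + 15/7.9) = -1.375.
A Normal posterior is symmetric, so mode = mean.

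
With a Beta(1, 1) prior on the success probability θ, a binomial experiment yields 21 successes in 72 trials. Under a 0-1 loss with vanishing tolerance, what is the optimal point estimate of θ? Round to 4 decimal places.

Posterior: Beta(1+21, 1+51) = Beta(22, 52).
Mode = (22−1)/(22+52−2) = 21/72 = 0.2917.
With a flat prior the MAP equals the MLE, 21/72.
Mean = 22/(22+52) = 22/74 = 0.2973.
This is the posterior mode — the MAP estimate.

0.2917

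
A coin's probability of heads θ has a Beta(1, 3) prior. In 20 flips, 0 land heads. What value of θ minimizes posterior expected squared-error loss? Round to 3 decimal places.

Posterior: Beta(1+0, 3+20) = Beta(1, 23).
Since α = 1 ≤ 1 and β > 1, the Beta density is monotone decreasing on [0,1]; the mode is at 0.
Mean = 1/(1+23) = 0.042.
Squared-error loss ⇒ the optimal estimator is the posterior mean.

0.042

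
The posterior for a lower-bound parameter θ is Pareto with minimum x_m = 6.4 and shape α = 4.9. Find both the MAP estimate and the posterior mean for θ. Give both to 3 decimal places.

MAP estimate = 6.400, posterior mean = 8.041

The Pareto density is strictly decreasing on [x_m, ∞), so the mode is x_m = 6.400.
Mean = α·x_m/(α−1) = 4.9·6.4/3.9 = 8.041.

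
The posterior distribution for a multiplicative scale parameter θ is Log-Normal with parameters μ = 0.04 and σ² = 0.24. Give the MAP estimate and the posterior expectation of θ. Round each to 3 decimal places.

MAP = 0.819, posterior mean = 1.174

Mode = exp(μ − σ²) = exp(-0.20) = 0.819.
Mean = exp(μ + σ²/2) = exp(0.160) = 1.174.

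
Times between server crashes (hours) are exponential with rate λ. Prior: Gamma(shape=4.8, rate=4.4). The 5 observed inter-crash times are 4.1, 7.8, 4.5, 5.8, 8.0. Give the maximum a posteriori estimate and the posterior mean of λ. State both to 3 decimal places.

MAP = 0.254, posterior mean = 0.283

Σ times = 30.2. Posterior: Gamma(shape = 4.8+5 = 9.8, rate = 4.4+30.2 = 34.6).
Mode = (α−1)/β = 8.8/34.6 = 0.254.
Mean = α/β = 9.8/34.6 = 0.283.
Mean > mode: the posterior has a right tail.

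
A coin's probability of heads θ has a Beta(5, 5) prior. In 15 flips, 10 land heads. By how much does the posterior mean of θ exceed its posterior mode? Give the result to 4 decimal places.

-0.0087

Posterior: Beta(5+10, 5+5) = Beta(15, 10).
Mode = (15−1)/(15+10−2) = 14/23 = 0.6087.
Mean = 15/(15+10) = 15/25 = 0.6000.
Difference = 0.6000 − 0.6087 = -0.0087.
The mean is pulled below the mode by the posterior's left skew.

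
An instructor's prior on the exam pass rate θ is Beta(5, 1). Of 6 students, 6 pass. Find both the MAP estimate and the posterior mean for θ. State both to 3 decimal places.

Posterior: Beta(5+6, 1+0) = Beta(11, 1).
Since β = 1 ≤ 1 and α > 1, the Beta density is monotone increasing on [0,1]; the mode is at 1.
Mean = 11/(11+1) = 0.917.

MAP = 1.000; posterior mean = 0.917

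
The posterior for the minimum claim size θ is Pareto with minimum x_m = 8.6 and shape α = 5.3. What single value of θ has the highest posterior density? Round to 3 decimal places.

The Pareto density is strictly decreasing on [x_m, ∞), so the mode is x_m = 8.600.
Mean = α·x_m/(α−1) = 5.3·8.6/4.3 = 10.600.
This is the posterior mode — the MAP estimate.

8.600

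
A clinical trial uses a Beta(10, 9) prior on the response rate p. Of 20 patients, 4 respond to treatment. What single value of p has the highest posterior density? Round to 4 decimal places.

Posterior: Beta(10+4, 9+16) = Beta(14, 25).
Mode = (14−1)/(14+25−2) = 13/37 = 0.3514.
Mean = 14/(14+25) = 14/39 = 0.3590.
This is the posterior mode — the MAP estimate.

0.3514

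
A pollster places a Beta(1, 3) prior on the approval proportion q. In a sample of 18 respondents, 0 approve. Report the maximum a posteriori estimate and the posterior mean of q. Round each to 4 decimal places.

q_MAP = 0.0000, E[q|data] = 0.0455

Posterior: Beta(1+0, 3+18) = Beta(1, 21).
Since α = 1 ≤ 1 and β > 1, the Beta density is monotone decreasing on [0,1]; the mode is at 0.
Mean = 1/(1+21) = 0.0455.
The mean is pulled above the mode by the posterior's right skew.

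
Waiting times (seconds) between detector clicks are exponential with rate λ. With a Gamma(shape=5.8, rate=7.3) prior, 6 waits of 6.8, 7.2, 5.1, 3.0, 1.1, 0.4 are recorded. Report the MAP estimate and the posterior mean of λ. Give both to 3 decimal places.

MAP = 0.350; posterior mean = 0.382

Σ times = 23.6. Posterior: Gamma(shape = 5.8+6 = 11.8, rate = 7.3+23.6 = 30.9).
Mode = (α−1)/β = 10.8/30.9 = 0.350.
Mean = α/β = 11.8/30.9 = 0.382.
Mean > mode: the posterior has a right tail.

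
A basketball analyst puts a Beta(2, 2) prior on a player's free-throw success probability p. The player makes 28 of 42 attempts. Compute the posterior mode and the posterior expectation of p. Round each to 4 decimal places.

Posterior: Beta(2+28, 2+14) = Beta(30, 16).
Mode = (30−1)/(30+16−2) = 29/44 = 0.6591.
Mean = 30/(30+16) = 30/46 = 0.6522.
Mode > mean: the posterior has a left tail.

posterior mode = 0.6591, posterior expectation = 0.6522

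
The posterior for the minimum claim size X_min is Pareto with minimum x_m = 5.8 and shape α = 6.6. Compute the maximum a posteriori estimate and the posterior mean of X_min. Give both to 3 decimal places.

The Pareto density is strictly decreasing on [x_m, ∞), so the mode is x_m = 5.800.
Mean = α·x_m/(α−1) = 6.6·5.8/5.6 = 6.836.

MAP = 5.800; posterior mean = 6.836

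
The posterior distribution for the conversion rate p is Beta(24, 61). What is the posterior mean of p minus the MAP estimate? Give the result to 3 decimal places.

0.005

Mode = (24−1)/(24+61−2) = 23/83 = 0.277.
Mean = 24/(24+61) = 24/85 = 0.282.
Difference = 0.282 − 0.277 = 0.005.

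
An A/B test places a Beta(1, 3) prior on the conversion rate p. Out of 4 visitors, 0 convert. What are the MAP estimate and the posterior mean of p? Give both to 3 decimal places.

p_MAP = 0.000, E[p|data] = 0.125

Posterior: Beta(1+0, 3+4) = Beta(1, 7).
Since α = 1 ≤ 1 and β > 1, the Beta density is monotone decreasing on [0,1]; the mode is at 0.
Mean = 1/(1+7) = 0.125.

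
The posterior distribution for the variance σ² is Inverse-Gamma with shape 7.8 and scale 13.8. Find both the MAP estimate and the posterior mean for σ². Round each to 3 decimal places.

MAP estimate = 1.568, posterior mean = 2.029

Mode = β/(α+1) = 13.8/8.8 = 1.568.
Mean = β/(α−1) = 13.8/6.8 = 2.029.
Right-skewed posterior ⇒ mode < mean.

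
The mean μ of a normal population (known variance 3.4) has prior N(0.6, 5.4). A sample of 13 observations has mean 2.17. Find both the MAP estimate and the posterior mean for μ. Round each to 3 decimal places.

Posterior for μ is Normal. Precision-weighted mean: (1/5.4·0.6 + 13/3.4·2.17) / (1/5.4 + 13/3.4) = 2.097.
A Normal posterior is symmetric, so mode = mean.

MAP = 2.097; posterior mean = 2.097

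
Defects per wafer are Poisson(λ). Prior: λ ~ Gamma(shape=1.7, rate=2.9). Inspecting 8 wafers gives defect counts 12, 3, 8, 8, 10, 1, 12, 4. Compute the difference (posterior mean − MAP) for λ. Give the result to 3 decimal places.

0.092

Σ counts = 58. Posterior: Gamma(shape = 1.7+58 = 59.7, rate = 2.9+8 = 10.9).
Mode = (α−1)/β = 58.7/10.9 = 5.385.
Mean = α/β = 59.7/10.9 = 5.477.
Difference = 5.477 − 5.385 = 0.092.
Right-skewed posterior ⇒ mode < mean.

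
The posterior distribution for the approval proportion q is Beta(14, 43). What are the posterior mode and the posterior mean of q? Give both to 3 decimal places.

MAP: 0.236. Posterior mean: 0.246.

Mode = (14−1)/(14+43−2) = 13/55 = 0.236.
Mean = 14/(14+43) = 14/57 = 0.246.
Right-skewed posterior ⇒ mode < mean.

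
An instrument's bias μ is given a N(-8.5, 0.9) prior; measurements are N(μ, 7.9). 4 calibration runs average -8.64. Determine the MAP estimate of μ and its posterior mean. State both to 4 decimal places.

Posterior for μ is Normal. Precision-weighted mean: (1/0.9·-8.5 + 4/7.9·-8.64) / (1/0.9 + 4/7.9) = -8.5438.
A Normal posterior is symmetric, so mode = mean.

MAP = -8.5438; posterior mean = -8.5438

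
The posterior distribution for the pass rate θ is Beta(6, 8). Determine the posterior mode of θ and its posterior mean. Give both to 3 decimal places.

MAP = 0.417; posterior mean = 0.429

Mode = (6−1)/(6+8−2) = 5/12 = 0.417.
Mean = 6/(6+8) = 6/14 = 0.429.
Right-skewed posterior ⇒ mode < mean.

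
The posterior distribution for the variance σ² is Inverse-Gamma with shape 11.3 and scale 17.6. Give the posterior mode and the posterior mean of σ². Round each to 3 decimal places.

Mode = β/(α+1) = 17.6/12.3 = 1.431.
Mean = β/(α−1) = 17.6/10.3 = 1.709.
Mean > mode: the posterior has a right tail.

MAP: 1.431. Posterior mean: 1.709.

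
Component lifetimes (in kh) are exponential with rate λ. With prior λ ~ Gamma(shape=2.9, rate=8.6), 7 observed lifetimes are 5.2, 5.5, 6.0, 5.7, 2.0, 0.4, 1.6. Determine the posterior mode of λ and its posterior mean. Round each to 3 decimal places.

Σ times = 26.4. Posterior: Gamma(shape = 2.9+7 = 9.9, rate = 8.6+26.4 = 35.0).
Mode = (α−1)/β = 8.9/35.0 = 0.254.
Mean = α/β = 9.9/35.0 = 0.283.

MAP = 0.254; posterior mean = 0.283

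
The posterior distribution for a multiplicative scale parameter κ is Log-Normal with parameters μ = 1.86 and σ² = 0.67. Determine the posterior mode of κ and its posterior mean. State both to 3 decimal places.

Mode = exp(μ − σ²) = exp(1.19) = 3.287.
Mean = exp(μ + σ²/2) = exp(2.195) = 8.980.
Mean > mode: the posterior has a right tail.

MAP = 3.287, posterior mean = 8.980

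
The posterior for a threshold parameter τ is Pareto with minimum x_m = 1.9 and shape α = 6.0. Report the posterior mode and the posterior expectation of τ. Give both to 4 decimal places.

The Pareto density is strictly decreasing on [x_m, ∞), so the mode is x_m = 1.9000.
Mean = α·x_m/(α−1) = 6.0·1.9/5.0 = 2.2800.

posterior mode = 1.9000, posterior expectation = 2.2800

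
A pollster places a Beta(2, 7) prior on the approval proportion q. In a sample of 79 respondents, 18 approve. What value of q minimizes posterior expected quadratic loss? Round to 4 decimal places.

Posterior: Beta(2+18, 7+61) = Beta(20, 68).
Mode = (20−1)/(20+68−2) = 19/86 = 0.2209.
Mean = 20/(20+68) = 20/88 = 0.2273.
Quadratic loss ⇒ the optimal estimator is the posterior mean.

0.2273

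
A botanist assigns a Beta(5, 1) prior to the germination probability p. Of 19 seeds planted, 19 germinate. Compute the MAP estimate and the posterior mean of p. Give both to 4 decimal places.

Posterior: Beta(5+19, 1+0) = Beta(24, 1).
Since β = 1 ≤ 1 and α > 1, the Beta density is monotone increasing on [0,1]; the mode is at 1.
Mean = 24/(24+1) = 0.9600.

p_MAP = 1.0000, E[p|data] = 0.9600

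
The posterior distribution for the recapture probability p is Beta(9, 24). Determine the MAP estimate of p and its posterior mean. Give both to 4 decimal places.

p_MAP = 0.2581, E[p|data] = 0.2727

Mode = (9−1)/(9+24−2) = 8/31 = 0.2581.
Mean = 9/(9+24) = 9/33 = 0.2727.
The mean is pulled above the mode by the posterior's right skew.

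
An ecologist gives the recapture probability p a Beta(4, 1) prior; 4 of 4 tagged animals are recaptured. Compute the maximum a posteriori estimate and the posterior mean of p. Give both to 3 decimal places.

p_MAP = 1.000, E[p|data] = 0.889

Posterior: Beta(4+4, 1+0) = Beta(8, 1).
Since β = 1 ≤ 1 and α > 1, the Beta density is monotone increasing on [0,1]; the mode is at 1.
Mean = 8/(8+1) = 0.889.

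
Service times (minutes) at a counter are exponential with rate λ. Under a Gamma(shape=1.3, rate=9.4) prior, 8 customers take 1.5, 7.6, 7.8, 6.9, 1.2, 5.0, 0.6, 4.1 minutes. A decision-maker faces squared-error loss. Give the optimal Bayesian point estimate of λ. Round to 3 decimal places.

0.211

Σ times = 34.7. Posterior: Gamma(shape = 1.3+8 = 9.3, rate = 9.4+34.7 = 44.1).
Mode = (α−1)/β = 8.3/44.1 = 0.188.
Mean = α/β = 9.3/44.1 = 0.211.
Squared-error loss ⇒ the optimal estimator is the posterior mean.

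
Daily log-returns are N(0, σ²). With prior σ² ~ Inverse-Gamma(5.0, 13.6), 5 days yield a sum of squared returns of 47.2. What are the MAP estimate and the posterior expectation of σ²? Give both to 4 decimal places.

σ²_MAP = 4.3765, E[σ²|data] = 5.7231

Posterior: Inverse-Gamma(shape = 5.0+5/2 = 7.5, scale = 13.6+47.2/2 = 37.2).
Mode = β/(α+1) = 37.2/8.5 = 4.3765.
Mean = β/(α−1) = 37.2/6.5 = 5.7231.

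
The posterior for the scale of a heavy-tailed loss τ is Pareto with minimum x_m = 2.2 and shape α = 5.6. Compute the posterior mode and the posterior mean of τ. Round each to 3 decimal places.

The Pareto density is strictly decreasing on [x_m, ∞), so the mode is x_m = 2.200.
Mean = α·x_m/(α−1) = 5.6·2.2/4.6 = 2.678.
The mean is pulled above the mode by the posterior's right skew.

τ_MAP = 2.200, E[τ|data] = 2.678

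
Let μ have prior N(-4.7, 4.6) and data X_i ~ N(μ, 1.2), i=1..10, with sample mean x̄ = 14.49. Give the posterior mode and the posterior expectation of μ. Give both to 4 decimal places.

MAP: 14.0021. Posterior mean: 14.0021.

Posterior for μ is Normal. Precision-weighted mean: (1/4.6·-4.7 + 10/1.2·14.49) / (1/4.6 + 10/1.2) = 14.0021.
A Normal posterior is symmetric, so mode = mean.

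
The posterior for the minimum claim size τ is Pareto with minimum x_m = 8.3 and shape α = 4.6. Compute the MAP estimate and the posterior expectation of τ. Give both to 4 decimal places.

The Pareto density is strictly decreasing on [x_m, ∞), so the mode is x_m = 8.3000.
Mean = α·x_m/(α−1) = 4.6·8.3/3.6 = 10.6056.

MAP = 8.3000; posterior mean = 10.6056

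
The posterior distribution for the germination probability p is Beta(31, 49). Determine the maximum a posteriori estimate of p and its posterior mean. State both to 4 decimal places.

Mode = (31−1)/(31+49−2) = 30/78 = 0.3846.
Mean = 31/(31+49) = 31/80 = 0.3875.
Mean > mode: the posterior has a right tail.

maximum a posteriori estimate = 0.3846, posterior mean = 0.3875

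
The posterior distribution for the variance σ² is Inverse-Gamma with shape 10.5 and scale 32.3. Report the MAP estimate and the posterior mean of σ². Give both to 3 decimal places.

Mode = β/(α+1) = 32.3/11.5 = 2.809.
Mean = β/(α−1) = 32.3/9.5 = 3.400.

MAP estimate = 2.809, posterior mean = 3.400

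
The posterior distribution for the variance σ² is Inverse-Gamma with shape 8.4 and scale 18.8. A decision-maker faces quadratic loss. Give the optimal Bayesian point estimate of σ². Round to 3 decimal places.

2.541

Mode = β/(α+1) = 18.8/9.4 = 2.000.
Mean = β/(α−1) = 18.8/7.4 = 2.541.
Quadratic loss ⇒ the optimal estimator is the posterior mean.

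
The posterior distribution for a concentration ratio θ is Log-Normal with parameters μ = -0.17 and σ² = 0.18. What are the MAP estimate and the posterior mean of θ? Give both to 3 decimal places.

θ_MAP = 0.705, E[θ|data] = 0.923

Mode = exp(μ − σ²) = exp(-0.35) = 0.705.
Mean = exp(μ + σ²/2) = exp(-0.080) = 0.923.
Right-skewed posterior ⇒ mode < mean.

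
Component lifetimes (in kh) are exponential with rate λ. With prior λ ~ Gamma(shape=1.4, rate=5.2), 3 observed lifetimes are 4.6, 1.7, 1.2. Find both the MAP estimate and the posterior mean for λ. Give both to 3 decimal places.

MAP = 0.268; posterior mean = 0.346

Σ times = 7.5. Posterior: Gamma(shape = 1.4+3 = 4.4, rate = 5.2+7.5 = 12.7).
Mode = (α−1)/β = 3.4/12.7 = 0.268.
Mean = α/β = 4.4/12.7 = 0.346.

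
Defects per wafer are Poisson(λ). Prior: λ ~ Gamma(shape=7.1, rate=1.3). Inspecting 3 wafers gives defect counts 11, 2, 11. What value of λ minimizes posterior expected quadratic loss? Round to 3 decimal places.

Σ counts = 24. Posterior: Gamma(shape = 7.1+24 = 31.1, rate = 1.3+3 = 4.3).
Mode = (α−1)/β = 30.1/4.3 = 7.000.
Mean = α/β = 31.1/4.3 = 7.233.
Quadratic loss ⇒ the optimal estimator is the posterior mean.

7.233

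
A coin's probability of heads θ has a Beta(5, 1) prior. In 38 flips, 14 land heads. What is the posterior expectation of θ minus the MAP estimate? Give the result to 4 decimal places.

0.0032

Posterior: Beta(5+14, 1+24) = Beta(19, 25).
Mode = (19−1)/(19+25−2) = 18/42 = 0.4286.
Mean = 19/(19+25) = 19/44 = 0.4318.
Difference = 0.4318 − 0.4286 = 0.0032.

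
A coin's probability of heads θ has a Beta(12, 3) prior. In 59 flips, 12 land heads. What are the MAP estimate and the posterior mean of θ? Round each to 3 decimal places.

MAP estimate = 0.319, posterior mean = 0.324

Posterior: Beta(12+12, 3+47) = Beta(24, 50).
Mode = (24−1)/(24+50−2) = 23/72 = 0.319.
Mean = 24/(24+50) = 24/74 = 0.324.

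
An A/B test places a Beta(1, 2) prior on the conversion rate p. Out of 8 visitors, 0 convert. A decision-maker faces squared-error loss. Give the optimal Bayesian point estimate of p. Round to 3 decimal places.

Posterior: Beta(1+0, 2+8) = Beta(1, 10).
Since α = 1 ≤ 1 and β > 1, the Beta density is monotone decreasing on [0,1]; the mode is at 0.
Mean = 1/(1+10) = 0.091.
Squared-error loss ⇒ the optimal estimator is the posterior mean.

0.091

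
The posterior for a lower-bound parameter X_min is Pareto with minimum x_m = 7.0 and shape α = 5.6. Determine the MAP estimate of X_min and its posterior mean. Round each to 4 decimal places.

The Pareto density is strictly decreasing on [x_m, ∞), so the mode is x_m = 7.0000.
Mean = α·x_m/(α−1) = 5.6·7.0/4.6 = 8.5217.

MAP = 7.0000; posterior mean = 8.5217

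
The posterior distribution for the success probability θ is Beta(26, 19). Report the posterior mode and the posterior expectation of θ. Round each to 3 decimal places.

MAP: 0.581. Posterior mean: 0.578.

Mode = (26−1)/(26+19−2) = 25/43 = 0.581.
Mean = 26/(26+19) = 26/45 = 0.578.
The mean is pulled below the mode by the posterior's left skew.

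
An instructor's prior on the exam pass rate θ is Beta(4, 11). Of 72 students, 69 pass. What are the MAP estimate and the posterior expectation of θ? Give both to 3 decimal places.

Posterior: Beta(4+69, 11+3) = Beta(73, 14).
Mode = (73−1)/(73+14−2) = 72/85 = 0.847.
Mean = 73/(73+14) = 73/87 = 0.839.

MAP: 0.847. Posterior mean: 0.839.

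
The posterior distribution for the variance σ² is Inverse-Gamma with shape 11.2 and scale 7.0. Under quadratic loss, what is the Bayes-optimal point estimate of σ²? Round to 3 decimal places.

0.686

Mode = β/(α+1) = 7.0/12.2 = 0.574.
Mean = β/(α−1) = 7.0/10.2 = 0.686.
Quadratic loss ⇒ the optimal estimator is the posterior mean.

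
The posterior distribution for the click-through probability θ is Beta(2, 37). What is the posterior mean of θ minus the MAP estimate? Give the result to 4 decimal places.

0.0243

Mode = (2−1)/(2+37−2) = 1/37 = 0.0270.
Mean = 2/(2+37) = 2/39 = 0.0513.
Difference = 0.0513 − 0.0270 = 0.0243.
Right-skewed posterior ⇒ mode < mean.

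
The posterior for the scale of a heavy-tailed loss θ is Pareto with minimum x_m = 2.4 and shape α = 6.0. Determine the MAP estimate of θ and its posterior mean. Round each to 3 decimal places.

The Pareto density is strictly decreasing on [x_m, ∞), so the mode is x_m = 2.400.
Mean = α·x_m/(α−1) = 6.0·2.4/5.0 = 2.880.
Mean > mode: the posterior has a right tail.

MAP = 2.400, posterior mean = 2.880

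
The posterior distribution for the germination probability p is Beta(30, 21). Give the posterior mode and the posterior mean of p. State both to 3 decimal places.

Mode = (30−1)/(30+21−2) = 29/49 = 0.592.
Mean = 30/(30+21) = 30/51 = 0.588.

MAP = 0.592, posterior mean = 0.588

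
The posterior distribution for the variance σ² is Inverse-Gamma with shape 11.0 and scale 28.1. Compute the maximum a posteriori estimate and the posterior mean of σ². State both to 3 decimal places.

maximum a posteriori estimate = 2.342, posterior mean = 2.810

Mode = β/(α+1) = 28.1/12.0 = 2.342.
Mean = β/(α−1) = 28.1/10.0 = 2.810.
Right-skewed posterior ⇒ mode < mean.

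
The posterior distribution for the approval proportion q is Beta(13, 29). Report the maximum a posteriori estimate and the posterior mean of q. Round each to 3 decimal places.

Mode = (13−1)/(13+29−2) = 12/40 = 0.300.
Mean = 13/(13+29) = 13/42 = 0.310.

maximum a posteriori estimate = 0.300, posterior mean = 0.310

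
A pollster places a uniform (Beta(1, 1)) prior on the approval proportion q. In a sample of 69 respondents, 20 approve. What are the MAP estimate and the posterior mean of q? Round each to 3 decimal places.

Posterior: Beta(1+20, 1+49) = Beta(21, 50).
Mode = (21−1)/(21+50−2) = 20/69 = 0.290.
With a flat prior the MAP equals the MLE, 20/69.
Mean = 21/(21+50) = 21/71 = 0.296.

MAP = 0.290; posterior mean = 0.296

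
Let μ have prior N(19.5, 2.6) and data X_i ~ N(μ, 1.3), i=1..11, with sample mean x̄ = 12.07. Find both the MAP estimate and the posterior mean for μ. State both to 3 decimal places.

Posterior for μ is Normal. Precision-weighted mean: (1/2.6·19.5 + 11/1.3·12.07) / (1/2.6 + 11/1.3) = 12.393.
A Normal posterior is symmetric, so mode = mean.

MAP estimate = 12.393, posterior mean = 12.393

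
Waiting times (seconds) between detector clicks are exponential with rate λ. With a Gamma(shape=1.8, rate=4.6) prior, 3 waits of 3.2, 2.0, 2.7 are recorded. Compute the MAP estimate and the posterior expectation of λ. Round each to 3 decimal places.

Σ times = 7.9. Posterior: Gamma(shape = 1.8+3 = 4.8, rate = 4.6+7.9 = 12.5).
Mode = (α−1)/β = 3.8/12.5 = 0.304.
Mean = α/β = 4.8/12.5 = 0.384.

MAP = 0.304, posterior mean = 0.384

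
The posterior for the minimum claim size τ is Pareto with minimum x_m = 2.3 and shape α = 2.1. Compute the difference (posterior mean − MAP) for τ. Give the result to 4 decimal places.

2.0909

The Pareto density is strictly decreasing on [x_m, ∞), so the mode is x_m = 2.3000.
Mean = α·x_m/(α−1) = 2.1·2.3/1.1 = 4.3909.
Difference = 4.3909 − 2.3000 = 2.0909.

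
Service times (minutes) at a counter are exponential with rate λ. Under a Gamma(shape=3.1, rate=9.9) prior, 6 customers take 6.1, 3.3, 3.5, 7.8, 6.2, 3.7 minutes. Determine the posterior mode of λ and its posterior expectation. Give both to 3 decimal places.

Σ times = 30.6. Posterior: Gamma(shape = 3.1+6 = 9.1, rate = 9.9+30.6 = 40.5).
Mode = (α−1)/β = 8.1/40.5 = 0.200.
Mean = α/β = 9.1/40.5 = 0.225.
The mean is pulled above the mode by the posterior's right skew.

posterior mode = 0.200, posterior expectation = 0.225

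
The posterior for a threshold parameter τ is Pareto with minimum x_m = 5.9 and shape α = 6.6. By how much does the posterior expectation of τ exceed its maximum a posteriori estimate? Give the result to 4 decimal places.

The Pareto density is strictly decreasing on [x_m, ∞), so the mode is x_m = 5.9000.
Mean = α·x_m/(α−1) = 6.6·5.9/5.6 = 6.9536.
Difference = 6.9536 − 5.9000 = 1.0536.
Right-skewed posterior ⇒ mode < mean.

1.0536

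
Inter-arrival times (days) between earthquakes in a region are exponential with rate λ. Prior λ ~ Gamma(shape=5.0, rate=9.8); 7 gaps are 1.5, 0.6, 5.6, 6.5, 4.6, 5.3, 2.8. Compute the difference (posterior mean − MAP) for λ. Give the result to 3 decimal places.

0.027

Σ times = 26.9. Posterior: Gamma(shape = 5.0+7 = 12.0, rate = 9.8+26.9 = 36.7).
Mode = (α−1)/β = 11.0/36.7 = 0.300.
Mean = α/β = 12.0/36.7 = 0.327.
Difference = 0.327 − 0.300 = 0.027.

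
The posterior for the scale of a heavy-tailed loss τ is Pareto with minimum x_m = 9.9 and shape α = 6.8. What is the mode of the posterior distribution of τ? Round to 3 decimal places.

The Pareto density is strictly decreasing on [x_m, ∞), so the mode is x_m = 9.900.
Mean = α·x_m/(α−1) = 6.8·9.9/5.8 = 11.607.
This is the posterior mode — the MAP estimate.

9.900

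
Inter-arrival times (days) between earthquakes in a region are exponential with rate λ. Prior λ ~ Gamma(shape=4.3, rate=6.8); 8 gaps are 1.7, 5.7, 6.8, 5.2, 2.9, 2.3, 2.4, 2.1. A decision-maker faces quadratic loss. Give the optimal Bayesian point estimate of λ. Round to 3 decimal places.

Σ times = 29.1. Posterior: Gamma(shape = 4.3+8 = 12.3, rate = 6.8+29.1 = 35.9).
Mode = (α−1)/β = 11.3/35.9 = 0.315.
Mean = α/β = 12.3/35.9 = 0.343.
Quadratic loss ⇒ the optimal estimator is the posterior mean.

0.343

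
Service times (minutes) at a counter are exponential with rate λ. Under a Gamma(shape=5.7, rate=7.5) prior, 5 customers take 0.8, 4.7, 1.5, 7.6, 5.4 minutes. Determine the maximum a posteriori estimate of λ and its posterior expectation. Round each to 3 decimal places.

λ_MAP = 0.353, E[λ|data] = 0.389

Σ times = 20.0. Posterior: Gamma(shape = 5.7+5 = 10.7, rate = 7.5+20.0 = 27.5).
Mode = (α−1)/β = 9.7/27.5 = 0.353.
Mean = α/β = 10.7/27.5 = 0.389.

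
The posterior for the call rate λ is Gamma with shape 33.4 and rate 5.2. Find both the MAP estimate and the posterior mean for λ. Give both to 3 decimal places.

Mode = (α−1)/β = 32.4/5.2 = 6.231.
Mean = α/β = 33.4/5.2 = 6.423.
The posterior is right-skewed, so the mean exceeds the mode.

λ_MAP = 6.231, E[λ|data] = 6.423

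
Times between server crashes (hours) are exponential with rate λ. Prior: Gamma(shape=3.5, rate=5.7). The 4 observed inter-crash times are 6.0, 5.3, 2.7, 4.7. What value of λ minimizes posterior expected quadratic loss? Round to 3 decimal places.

0.307

Σ times = 18.7. Posterior: Gamma(shape = 3.5+4 = 7.5, rate = 5.7+18.7 = 24.4).
Mode = (α−1)/β = 6.5/24.4 = 0.266.
Mean = α/β = 7.5/24.4 = 0.307.
Quadratic loss ⇒ the optimal estimator is the posterior mean.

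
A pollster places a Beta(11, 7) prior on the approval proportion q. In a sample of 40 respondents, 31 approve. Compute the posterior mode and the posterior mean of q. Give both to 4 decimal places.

MAP = 0.7321, posterior mean = 0.7241

Posterior: Beta(11+31, 7+9) = Beta(42, 16).
Mode = (42−1)/(42+16−2) = 41/56 = 0.7321.
Mean = 42/(42+16) = 42/58 = 0.7241.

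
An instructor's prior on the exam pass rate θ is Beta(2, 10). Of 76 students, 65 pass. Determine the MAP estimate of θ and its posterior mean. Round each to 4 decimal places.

Posterior: Beta(2+65, 10+11) = Beta(67, 21).
Mode = (67−1)/(67+21−2) = 66/86 = 0.7674.
Mean = 67/(67+21) = 67/88 = 0.7614.

MAP = 0.7674; posterior mean = 0.7614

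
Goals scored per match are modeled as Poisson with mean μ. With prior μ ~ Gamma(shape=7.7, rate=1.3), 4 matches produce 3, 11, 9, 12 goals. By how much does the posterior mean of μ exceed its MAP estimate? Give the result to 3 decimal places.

Σ counts = 35. Posterior: Gamma(shape = 7.7+35 = 42.7, rate = 1.3+4 = 5.3).
Mode = (α−1)/β = 41.7/5.3 = 7.868.
Mean = α/β = 42.7/5.3 = 8.057.
Difference = 8.057 − 7.868 = 0.189.

0.189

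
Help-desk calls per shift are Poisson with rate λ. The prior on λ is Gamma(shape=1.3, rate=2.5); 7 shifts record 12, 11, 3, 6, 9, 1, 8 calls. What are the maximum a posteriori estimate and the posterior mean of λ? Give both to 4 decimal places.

MAP: 5.2947. Posterior mean: 5.4000.

Σ counts = 50. Posterior: Gamma(shape = 1.3+50 = 51.3, rate = 2.5+7 = 9.5).
Mode = (α−1)/β = 50.3/9.5 = 5.2947.
Mean = α/β = 51.3/9.5 = 5.4000.
Right-skewed posterior ⇒ mode < mean.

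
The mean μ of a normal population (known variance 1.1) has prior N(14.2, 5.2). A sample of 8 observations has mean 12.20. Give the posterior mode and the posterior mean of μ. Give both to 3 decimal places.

Posterior for μ is Normal. Precision-weighted mean: (1/5.2·14.2 + 8/1.1·12.20) / (1/5.2 + 8/1.1) = 12.252.
A Normal posterior is symmetric, so mode = mean.

MAP = 12.252; posterior mean = 12.252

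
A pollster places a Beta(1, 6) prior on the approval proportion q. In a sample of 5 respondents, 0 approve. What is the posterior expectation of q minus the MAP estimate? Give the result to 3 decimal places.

Posterior: Beta(1+0, 6+5) = Beta(1, 11).
Since α = 1 ≤ 1 and β > 1, the Beta density is monotone decreasing on [0,1]; the mode is at 0.
Mean = 1/(1+11) = 0.083.
Difference = 0.083 − 0.000 = 0.083.
Mean > mode: the posterior has a right tail.

0.083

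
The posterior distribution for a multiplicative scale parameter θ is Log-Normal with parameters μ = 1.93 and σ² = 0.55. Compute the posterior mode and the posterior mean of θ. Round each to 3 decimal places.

MAP = 3.975; posterior mean = 9.070

Mode = exp(μ − σ²) = exp(1.38) = 3.975.
Mean = exp(μ + σ²/2) = exp(2.205) = 9.070.
The mean is pulled above the mode by the posterior's right skew.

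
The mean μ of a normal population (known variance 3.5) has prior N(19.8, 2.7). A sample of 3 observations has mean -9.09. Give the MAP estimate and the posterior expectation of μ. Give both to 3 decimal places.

MAP = -0.373; posterior mean = -0.373

Posterior for μ is Normal. Precision-weighted mean: (1/2.7·19.8 + 3/3.5·-9.09) / (1/2.7 + 3/3.5) = -0.373.
A Normal posterior is symmetric, so mode = mean.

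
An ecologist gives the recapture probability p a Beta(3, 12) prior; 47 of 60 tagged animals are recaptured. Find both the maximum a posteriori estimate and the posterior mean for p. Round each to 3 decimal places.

Posterior: Beta(3+47, 12+13) = Beta(50, 25).
Mode = (50−1)/(50+25−2) = 49/73 = 0.671.
Mean = 50/(50+25) = 50/75 = 0.667.
The mean is pulled below the mode by the posterior's left skew.

MAP = 0.671; posterior mean = 0.667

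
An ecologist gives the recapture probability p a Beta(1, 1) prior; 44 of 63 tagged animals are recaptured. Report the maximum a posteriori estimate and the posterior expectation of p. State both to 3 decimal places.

Posterior: Beta(1+44, 1+19) = Beta(45, 20).
Mode = (45−1)/(45+20−2) = 44/63 = 0.698.
Mean = 45/(45+20) = 45/65 = 0.692.

MAP = 0.698; posterior mean = 0.692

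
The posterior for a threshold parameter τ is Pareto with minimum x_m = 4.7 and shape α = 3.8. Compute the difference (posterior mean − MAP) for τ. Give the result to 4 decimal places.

The Pareto density is strictly decreasing on [x_m, ∞), so the mode is x_m = 4.7000.
Mean = α·x_m/(α−1) = 3.8·4.7/2.8 = 6.3786.
Difference = 6.3786 − 4.7000 = 1.6786.

1.6786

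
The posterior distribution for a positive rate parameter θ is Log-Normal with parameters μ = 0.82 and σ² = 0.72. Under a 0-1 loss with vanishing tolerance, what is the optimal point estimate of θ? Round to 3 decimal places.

Mode = exp(μ − σ²) = exp(0.10) = 1.105.
Mean = exp(μ + σ²/2) = exp(1.180) = 3.254.
This is the posterior mode — the MAP estimate.

1.105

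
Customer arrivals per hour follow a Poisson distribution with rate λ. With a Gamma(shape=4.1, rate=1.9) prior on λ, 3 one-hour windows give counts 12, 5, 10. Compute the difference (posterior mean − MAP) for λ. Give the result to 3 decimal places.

0.204

Σ counts = 27. Posterior: Gamma(shape = 4.1+27 = 31.1, rate = 1.9+3 = 4.9).
Mode = (α−1)/β = 30.1/4.9 = 6.143.
Mean = α/β = 31.1/4.9 = 6.347.
Difference = 6.347 − 6.143 = 0.204.
Right-skewed posterior ⇒ mode < mean.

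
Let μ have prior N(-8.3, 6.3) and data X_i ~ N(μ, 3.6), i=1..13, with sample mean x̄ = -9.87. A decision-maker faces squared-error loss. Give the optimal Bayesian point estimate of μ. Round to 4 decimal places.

-9.8039

Posterior for μ is Normal. Precision-weighted mean: (1/6.3·-8.3 + 13/3.6·-9.87) / (1/6.3 + 13/3.6) = -9.8039.
A Normal posterior is symmetric, so mode = mean.
Squared-error loss ⇒ the optimal estimator is the posterior mean.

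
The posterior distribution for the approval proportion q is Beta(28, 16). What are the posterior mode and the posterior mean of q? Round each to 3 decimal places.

Mode = (28−1)/(28+16−2) = 27/42 = 0.643.
Mean = 28/(28+16) = 28/44 = 0.636.

q_MAP = 0.643, E[q|data] = 0.636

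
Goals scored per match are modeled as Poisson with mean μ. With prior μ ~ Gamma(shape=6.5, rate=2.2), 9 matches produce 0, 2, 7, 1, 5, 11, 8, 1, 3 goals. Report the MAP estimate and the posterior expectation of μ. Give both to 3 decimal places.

Σ counts = 38. Posterior: Gamma(shape = 6.5+38 = 44.5, rate = 2.2+9 = 11.2).
Mode = (α−1)/β = 43.5/11.2 = 3.884.
Mean = α/β = 44.5/11.2 = 3.973.

μ_MAP = 3.884, E[μ|data] = 3.973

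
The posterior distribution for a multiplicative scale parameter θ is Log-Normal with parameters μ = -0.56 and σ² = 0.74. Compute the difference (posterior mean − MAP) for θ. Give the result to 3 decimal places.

0.554

Mode = exp(μ − σ²) = exp(-1.30) = 0.273.
Mean = exp(μ + σ²/2) = exp(-0.190) = 0.827.
Difference = 0.827 − 0.273 = 0.554.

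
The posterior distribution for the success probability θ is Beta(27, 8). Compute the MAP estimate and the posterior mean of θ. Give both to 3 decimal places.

MAP: 0.788. Posterior mean: 0.771.

Mode = (27−1)/(27+8−2) = 26/33 = 0.788.
Mean = 27/(27+8) = 27/35 = 0.771.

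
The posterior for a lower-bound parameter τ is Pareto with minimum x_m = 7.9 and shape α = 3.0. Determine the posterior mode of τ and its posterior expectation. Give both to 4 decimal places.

The Pareto density is strictly decreasing on [x_m, ∞), so the mode is x_m = 7.9000.
Mean = α·x_m/(α−1) = 3.0·7.9/2.0 = 11.8500.
The posterior is right-skewed, so the mean exceeds the mode.

MAP = 7.9000, posterior mean = 11.8500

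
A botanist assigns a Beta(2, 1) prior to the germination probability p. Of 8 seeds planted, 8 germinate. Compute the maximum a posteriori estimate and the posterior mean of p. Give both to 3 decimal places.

Posterior: Beta(2+8, 1+0) = Beta(10, 1).
Since β = 1 ≤ 1 and α > 1, the Beta density is monotone increasing on [0,1]; the mode is at 1.
Mean = 10/(10+1) = 0.909.

MAP = 1.000; posterior mean = 0.909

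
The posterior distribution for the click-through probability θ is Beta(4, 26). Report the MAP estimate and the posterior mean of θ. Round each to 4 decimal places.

Mode = (4−1)/(4+26−2) = 3/28 = 0.1071.
Mean = 4/(4+26) = 4/30 = 0.1333.

MAP: 0.1071. Posterior mean: 0.1333.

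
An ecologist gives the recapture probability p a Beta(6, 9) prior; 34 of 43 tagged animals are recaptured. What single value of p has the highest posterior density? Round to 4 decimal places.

0.6964

Posterior: Beta(6+34, 9+9) = Beta(40, 18).
Mode = (40−1)/(40+18−2) = 39/56 = 0.6964.
Mean = 40/(40+18) = 40/58 = 0.6897.
This is the posterior mode — the MAP estimate.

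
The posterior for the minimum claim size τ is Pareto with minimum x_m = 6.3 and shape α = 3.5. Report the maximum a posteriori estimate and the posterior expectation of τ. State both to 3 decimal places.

MAP = 6.300; posterior mean = 8.820

The Pareto density is strictly decreasing on [x_m, ∞), so the mode is x_m = 6.300.
Mean = α·x_m/(α−1) = 3.5·6.3/2.5 = 8.820.
The posterior is right-skewed, so the mean exceeds the mode.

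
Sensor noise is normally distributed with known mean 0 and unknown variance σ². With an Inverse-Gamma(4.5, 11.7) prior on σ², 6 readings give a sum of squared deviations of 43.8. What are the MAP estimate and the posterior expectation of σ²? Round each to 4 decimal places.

MAP: 3.9529. Posterior mean: 5.1692.

Posterior: Inverse-Gamma(shape = 4.5+6/2 = 7.5, scale = 11.7+43.8/2 = 33.6).
Mode = β/(α+1) = 33.6/8.5 = 3.9529.
Mean = β/(α−1) = 33.6/6.5 = 5.1692.
The mean is pulled above the mode by the posterior's right skew.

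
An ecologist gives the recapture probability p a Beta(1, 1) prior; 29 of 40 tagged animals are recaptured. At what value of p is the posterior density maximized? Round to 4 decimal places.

Posterior: Beta(1+29, 1+11) = Beta(30, 12).
Mode = (30−1)/(30+12−2) = 29/40 = 0.7250.
Mean = 30/(30+12) = 30/42 = 0.7143.
This is the posterior mode — the MAP estimate.

0.7250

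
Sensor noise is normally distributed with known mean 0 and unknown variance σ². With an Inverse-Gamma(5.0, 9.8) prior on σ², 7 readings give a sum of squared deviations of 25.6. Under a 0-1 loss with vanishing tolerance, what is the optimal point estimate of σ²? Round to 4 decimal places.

2.3789

Posterior: Inverse-Gamma(shape = 5.0+7/2 = 8.5, scale = 9.8+25.6/2 = 22.6).
Mode = β/(α+1) = 22.6/9.5 = 2.3789.
Mean = β/(α−1) = 22.6/7.5 = 3.0133.
This is the posterior mode — the MAP estimate.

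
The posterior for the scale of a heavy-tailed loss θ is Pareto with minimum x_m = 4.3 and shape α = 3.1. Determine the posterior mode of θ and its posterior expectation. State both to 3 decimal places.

The Pareto density is strictly decreasing on [x_m, ∞), so the mode is x_m = 4.300.
Mean = α·x_m/(α−1) = 3.1·4.3/2.1 = 6.348.
Right-skewed posterior ⇒ mode < mean.

MAP = 4.300, posterior mean = 6.348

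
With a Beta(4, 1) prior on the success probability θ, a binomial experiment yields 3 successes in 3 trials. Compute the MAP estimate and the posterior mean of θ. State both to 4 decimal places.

Posterior: Beta(4+3, 1+0) = Beta(7, 1).
Since β = 1 ≤ 1 and α > 1, the Beta density is monotone increasing on [0,1]; the mode is at 1.
Mean = 7/(7+1) = 0.8750.
The mean is pulled below the mode by the posterior's left skew.

θ_MAP = 1.0000, E[θ|data] = 0.8750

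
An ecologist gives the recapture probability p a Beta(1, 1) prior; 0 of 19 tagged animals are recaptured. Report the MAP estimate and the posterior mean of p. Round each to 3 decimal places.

Posterior: Beta(1+0, 1+19) = Beta(1, 20).
Since α = 1 ≤ 1 and β > 1, the Beta density is monotone decreasing on [0,1]; the mode is at 0.
Mean = 1/(1+20) = 0.048.

MAP estimate = 0.000, posterior mean = 0.048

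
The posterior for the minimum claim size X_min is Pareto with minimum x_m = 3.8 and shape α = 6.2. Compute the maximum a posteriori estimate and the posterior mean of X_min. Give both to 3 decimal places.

The Pareto density is strictly decreasing on [x_m, ∞), so the mode is x_m = 3.800.
Mean = α·x_m/(α−1) = 6.2·3.8/5.2 = 4.531.

MAP = 3.800; posterior mean = 4.531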